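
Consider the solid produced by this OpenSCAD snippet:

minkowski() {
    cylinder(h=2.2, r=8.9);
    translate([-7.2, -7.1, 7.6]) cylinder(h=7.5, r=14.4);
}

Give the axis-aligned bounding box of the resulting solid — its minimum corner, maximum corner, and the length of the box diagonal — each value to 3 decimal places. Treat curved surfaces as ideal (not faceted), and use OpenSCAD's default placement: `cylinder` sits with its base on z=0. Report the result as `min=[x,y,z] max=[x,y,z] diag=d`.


A = translate([-7.2, -7.1, 7.6]) cylinder(h=7.5, r=14.4) → bbox [-21.6,-21.5,7.6] .. [7.2,7.3,15.1]
B = cylinder(h=2.2, r=8.9) → bbox [-8.9,-8.9,0] .. [8.9,8.9,2.2]
lo = A.lo+B.lo = [-21.6-8.9, -21.5-8.9, 7.6+0] = [-30.500,-30.400,7.600]
hi = A.hi+B.hi = [7.2+8.9, 7.3+8.9, 15.1+2.2] = [16.100,16.200,17.300]
diag = √(46.6²+46.6²+9.7²) = √4437.21 = 66.612

min=[-30.500,-30.400,7.600] max=[16.100,16.200,17.300] diag=66.612


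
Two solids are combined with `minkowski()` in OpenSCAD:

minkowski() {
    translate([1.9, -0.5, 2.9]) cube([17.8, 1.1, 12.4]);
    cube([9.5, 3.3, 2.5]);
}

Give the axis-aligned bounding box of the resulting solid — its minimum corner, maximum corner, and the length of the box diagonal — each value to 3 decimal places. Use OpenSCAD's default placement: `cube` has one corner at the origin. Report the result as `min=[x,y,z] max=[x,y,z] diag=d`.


min=[1.900,-0.500,2.900] max=[29.200,3.900,17.800] diag=31.411

A = translate([1.9, -0.5, 2.9]) cube([17.8, 1.1, 12.4]) → bbox [1.9,-0.5,2.9] .. [19.7,0.6,15.3]
B = cube([9.5, 3.3, 2.5]) → bbox [0,0,0] .. [9.5,3.3,2.5]
lo = A.lo+B.lo = [1.9+0, -0.5+0, 2.9+0] = [1.900,-0.500,2.900]
hi = A.hi+B.hi = [19.7+9.5, 0.6+3.3, 15.3+2.5] = [29.200,3.900,17.800]
diag = √(27.3²+4.4²+14.9²) = √986.66 = 31.411


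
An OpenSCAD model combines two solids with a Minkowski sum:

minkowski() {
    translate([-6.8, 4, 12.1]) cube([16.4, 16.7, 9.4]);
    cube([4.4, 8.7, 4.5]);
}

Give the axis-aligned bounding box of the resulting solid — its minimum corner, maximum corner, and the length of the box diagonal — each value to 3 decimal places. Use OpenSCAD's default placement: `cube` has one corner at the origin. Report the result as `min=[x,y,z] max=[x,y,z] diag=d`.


A = translate([-6.8, 4, 12.1]) cube([16.4, 16.7, 9.4]) → bbox [-6.8,4,12.1] .. [9.6,20.7,21.5]
B = cube([4.4, 8.7, 4.5]) → bbox [0,0,0] .. [4.4,8.7,4.5]
lo = A.lo+B.lo = [-6.8+0, 4+0, 12.1+0] = [-6.800,4.000,12.100]
hi = A.hi+B.hi = [9.6+4.4, 20.7+8.7, 21.5+4.5] = [14.000,29.400,26.000]
diag = √(20.8²+25.4²+13.9²) = √1271.01 = 35.651

min=[-6.800,4.000,12.100] max=[14.000,29.400,26.000] diag=35.651


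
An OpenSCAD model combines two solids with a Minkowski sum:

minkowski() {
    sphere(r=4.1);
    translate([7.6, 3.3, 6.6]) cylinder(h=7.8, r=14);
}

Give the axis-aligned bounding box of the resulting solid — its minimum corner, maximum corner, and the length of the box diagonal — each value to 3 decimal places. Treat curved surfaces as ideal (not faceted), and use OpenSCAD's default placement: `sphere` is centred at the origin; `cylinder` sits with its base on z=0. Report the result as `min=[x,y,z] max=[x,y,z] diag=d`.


A = translate([7.6, 3.3, 6.6]) cylinder(h=7.8, r=14) → bbox [-6.4,-10.7,6.6] .. [21.6,17.3,14.4]
B = sphere(r=4.1) → bbox [-4.1,-4.1,-4.1] .. [4.1,4.1,4.1]
lo = A.lo+B.lo = [-6.4-4.1, -10.7-4.1, 6.6-4.1] = [-10.500,-14.800,2.500]
hi = A.hi+B.hi = [21.6+4.1, 17.3+4.1, 14.4+4.1] = [25.700,21.400,18.500]
diag = √(36.2²+36.2²+16²) = √2876.88 = 53.637

min=[-10.500,-14.800,2.500] max=[25.700,21.400,18.500] diag=53.637


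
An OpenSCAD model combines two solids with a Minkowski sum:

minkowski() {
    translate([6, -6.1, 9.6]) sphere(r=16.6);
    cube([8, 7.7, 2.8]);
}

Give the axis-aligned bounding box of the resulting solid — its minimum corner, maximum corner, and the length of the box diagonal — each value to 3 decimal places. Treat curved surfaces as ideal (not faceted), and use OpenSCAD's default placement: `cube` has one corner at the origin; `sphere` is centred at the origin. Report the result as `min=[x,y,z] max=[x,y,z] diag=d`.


A = translate([6, -6.1, 9.6]) sphere(r=16.6) → bbox [-10.6,-22.7,-7] .. [22.6,10.5,26.2]
B = cube([8, 7.7, 2.8]) → bbox [0,0,0] .. [8,7.7,2.8]
lo = A.lo+B.lo = [-10.6+0, -22.7+0, -7+0] = [-10.600,-22.700,-7.000]
hi = A.hi+B.hi = [22.6+8, 10.5+7.7, 26.2+2.8] = [30.600,18.200,29.000]
diag = √(41.2²+40.9²+36²) = √4666.25 = 68.310

min=[-10.600,-22.700,-7.000] max=[30.600,18.200,29.000] diag=68.310


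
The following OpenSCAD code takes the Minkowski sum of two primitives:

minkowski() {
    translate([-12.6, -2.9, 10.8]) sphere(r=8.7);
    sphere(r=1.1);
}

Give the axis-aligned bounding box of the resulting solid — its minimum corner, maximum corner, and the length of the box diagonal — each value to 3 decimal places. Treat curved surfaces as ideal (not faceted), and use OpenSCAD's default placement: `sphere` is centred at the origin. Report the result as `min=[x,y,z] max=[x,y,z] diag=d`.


min=[-22.400,-12.700,1.000] max=[-2.800,6.900,20.600] diag=33.948

A = translate([-12.6, -2.9, 10.8]) sphere(r=8.7) → bbox [-21.3,-11.6,2.1] .. [-3.9,5.8,19.5]
B = sphere(r=1.1) → bbox [-1.1,-1.1,-1.1] .. [1.1,1.1,1.1]
lo = A.lo+B.lo = [-21.3-1.1, -11.6-1.1, 2.1-1.1] = [-22.400,-12.700,1.000]
hi = A.hi+B.hi = [-3.9+1.1, 5.8+1.1, 19.5+1.1] = [-2.800,6.900,20.600]
diag = √(19.6²+19.6²+19.6²) = √1152.48 = 33.948


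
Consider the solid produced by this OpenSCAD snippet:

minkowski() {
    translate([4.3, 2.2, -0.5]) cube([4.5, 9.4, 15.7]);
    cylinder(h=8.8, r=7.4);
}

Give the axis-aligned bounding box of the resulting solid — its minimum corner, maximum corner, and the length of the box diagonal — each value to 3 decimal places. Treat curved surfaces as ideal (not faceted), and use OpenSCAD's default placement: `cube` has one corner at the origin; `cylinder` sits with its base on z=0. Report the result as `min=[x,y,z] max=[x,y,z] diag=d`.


min=[-3.100,-5.200,-0.500] max=[16.200,19.000,24.000] diag=39.476

A = translate([4.3, 2.2, -0.5]) cube([4.5, 9.4, 15.7]) → bbox [4.3,2.2,-0.5] .. [8.8,11.6,15.2]
B = cylinder(h=8.8, r=7.4) → bbox [-7.4,-7.4,0] .. [7.4,7.4,8.8]
lo = A.lo+B.lo = [4.3-7.4, 2.2-7.4, -0.5+0] = [-3.100,-5.200,-0.500]
hi = A.hi+B.hi = [8.8+7.4, 11.6+7.4, 15.2+8.8] = [16.200,19.000,24.000]
diag = √(19.3²+24.2²+24.5²) = √1558.38 = 39.476


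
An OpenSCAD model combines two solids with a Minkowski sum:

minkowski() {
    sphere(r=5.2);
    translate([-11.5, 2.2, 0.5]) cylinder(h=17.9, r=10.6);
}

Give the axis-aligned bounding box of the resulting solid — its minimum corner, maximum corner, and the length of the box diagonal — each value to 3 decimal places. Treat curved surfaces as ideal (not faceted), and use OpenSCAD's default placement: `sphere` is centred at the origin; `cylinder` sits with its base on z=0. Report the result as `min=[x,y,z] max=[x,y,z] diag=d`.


A = translate([-11.5, 2.2, 0.5]) cylinder(h=17.9, r=10.6) → bbox [-22.1,-8.4,0.5] .. [-0.9,12.8,18.4]
B = sphere(r=5.2) → bbox [-5.2,-5.2,-5.2] .. [5.2,5.2,5.2]
lo = A.lo+B.lo = [-22.1-5.2, -8.4-5.2, 0.5-5.2] = [-27.300,-13.600,-4.700]
hi = A.hi+B.hi = [-0.9+5.2, 12.8+5.2, 18.4+5.2] = [4.300,18.000,23.600]
diag = √(31.6²+31.6²+28.3²) = √2798.01 = 52.896

min=[-27.300,-13.600,-4.700] max=[4.300,18.000,23.600] diag=52.896


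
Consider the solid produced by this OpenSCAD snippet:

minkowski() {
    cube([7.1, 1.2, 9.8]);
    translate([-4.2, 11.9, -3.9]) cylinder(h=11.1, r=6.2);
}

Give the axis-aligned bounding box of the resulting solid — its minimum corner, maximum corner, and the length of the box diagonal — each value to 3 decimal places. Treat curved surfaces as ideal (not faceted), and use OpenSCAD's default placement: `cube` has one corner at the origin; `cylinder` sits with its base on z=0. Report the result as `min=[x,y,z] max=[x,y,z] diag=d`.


min=[-10.400,5.700,-3.900] max=[9.100,19.300,17.000] diag=31.655

A = translate([-4.2, 11.9, -3.9]) cylinder(h=11.1, r=6.2) → bbox [-10.4,5.7,-3.9] .. [2,18.1,7.2]
B = cube([7.1, 1.2, 9.8]) → bbox [0,0,0] .. [7.1,1.2,9.8]
lo = A.lo+B.lo = [-10.4+0, 5.7+0, -3.9+0] = [-10.400,5.700,-3.900]
hi = A.hi+B.hi = [2+7.1, 18.1+1.2, 7.2+9.8] = [9.100,19.300,17.000]
diag = √(19.5²+13.6²+20.9²) = √1002.02 = 31.655


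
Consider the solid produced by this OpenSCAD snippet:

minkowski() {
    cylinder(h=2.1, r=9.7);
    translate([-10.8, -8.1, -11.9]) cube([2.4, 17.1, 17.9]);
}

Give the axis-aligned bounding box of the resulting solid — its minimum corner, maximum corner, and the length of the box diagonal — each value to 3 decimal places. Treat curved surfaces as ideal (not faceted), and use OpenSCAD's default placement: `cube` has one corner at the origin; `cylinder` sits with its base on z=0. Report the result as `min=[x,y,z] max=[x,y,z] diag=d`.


A = translate([-10.8, -8.1, -11.9]) cube([2.4, 17.1, 17.9]) → bbox [-10.8,-8.1,-11.9] .. [-8.4,9,6]
B = cylinder(h=2.1, r=9.7) → bbox [-9.7,-9.7,0] .. [9.7,9.7,2.1]
lo = A.lo+B.lo = [-10.8-9.7, -8.1-9.7, -11.9+0] = [-20.500,-17.800,-11.900]
hi = A.hi+B.hi = [-8.4+9.7, 9+9.7, 6+2.1] = [1.300,18.700,8.100]
diag = √(21.8²+36.5²+20²) = √2207.49 = 46.984

min=[-20.500,-17.800,-11.900] max=[1.300,18.700,8.100] diag=46.984


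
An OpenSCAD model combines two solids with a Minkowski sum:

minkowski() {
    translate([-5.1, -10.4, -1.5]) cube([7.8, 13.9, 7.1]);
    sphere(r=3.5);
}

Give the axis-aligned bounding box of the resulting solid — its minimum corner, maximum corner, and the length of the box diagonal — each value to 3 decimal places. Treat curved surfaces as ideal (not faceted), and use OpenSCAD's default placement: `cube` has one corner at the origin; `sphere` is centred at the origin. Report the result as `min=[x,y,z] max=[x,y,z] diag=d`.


min=[-8.600,-13.900,-5.000] max=[6.200,7.000,9.100] diag=29.235

A = translate([-5.1, -10.4, -1.5]) cube([7.8, 13.9, 7.1]) → bbox [-5.1,-10.4,-1.5] .. [2.7,3.5,5.6]
B = sphere(r=3.5) → bbox [-3.5,-3.5,-3.5] .. [3.5,3.5,3.5]
lo = A.lo+B.lo = [-5.1-3.5, -10.4-3.5, -1.5-3.5] = [-8.600,-13.900,-5.000]
hi = A.hi+B.hi = [2.7+3.5, 3.5+3.5, 5.6+3.5] = [6.200,7.000,9.100]
diag = √(14.8²+20.9²+14.1²) = √854.66 = 29.235


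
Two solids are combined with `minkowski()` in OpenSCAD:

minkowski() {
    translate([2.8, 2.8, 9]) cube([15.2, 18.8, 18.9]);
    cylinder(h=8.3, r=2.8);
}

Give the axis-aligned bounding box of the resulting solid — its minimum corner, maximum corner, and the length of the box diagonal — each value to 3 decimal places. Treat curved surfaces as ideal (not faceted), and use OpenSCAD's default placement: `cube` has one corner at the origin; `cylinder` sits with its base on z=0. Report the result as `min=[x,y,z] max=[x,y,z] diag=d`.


min=[0.000,0.000,9.000] max=[20.800,24.400,36.200] diag=42.046

A = translate([2.8, 2.8, 9]) cube([15.2, 18.8, 18.9]) → bbox [2.8,2.8,9] .. [18,21.6,27.9]
B = cylinder(h=8.3, r=2.8) → bbox [-2.8,-2.8,0] .. [2.8,2.8,8.3]
lo = A.lo+B.lo = [2.8-2.8, 2.8-2.8, 9+0] = [0.000,0.000,9.000]
hi = A.hi+B.hi = [18+2.8, 21.6+2.8, 27.9+8.3] = [20.800,24.400,36.200]
diag = √(20.8²+24.4²+27.2²) = √1767.84 = 42.046


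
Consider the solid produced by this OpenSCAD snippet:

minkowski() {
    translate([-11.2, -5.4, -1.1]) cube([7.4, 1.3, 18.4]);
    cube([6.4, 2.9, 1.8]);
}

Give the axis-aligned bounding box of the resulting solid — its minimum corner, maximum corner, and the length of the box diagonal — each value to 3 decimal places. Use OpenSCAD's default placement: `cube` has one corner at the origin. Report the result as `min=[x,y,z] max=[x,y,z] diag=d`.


min=[-11.200,-5.400,-1.100] max=[2.600,-1.200,19.100] diag=24.822

A = translate([-11.2, -5.4, -1.1]) cube([7.4, 1.3, 18.4]) → bbox [-11.2,-5.4,-1.1] .. [-3.8,-4.1,17.3]
B = cube([6.4, 2.9, 1.8]) → bbox [0,0,0] .. [6.4,2.9,1.8]
lo = A.lo+B.lo = [-11.2+0, -5.4+0, -1.1+0] = [-11.200,-5.400,-1.100]
hi = A.hi+B.hi = [-3.8+6.4, -4.1+2.9, 17.3+1.8] = [2.600,-1.200,19.100]
diag = √(13.8²+4.2²+20.2²) = √616.12 = 24.822


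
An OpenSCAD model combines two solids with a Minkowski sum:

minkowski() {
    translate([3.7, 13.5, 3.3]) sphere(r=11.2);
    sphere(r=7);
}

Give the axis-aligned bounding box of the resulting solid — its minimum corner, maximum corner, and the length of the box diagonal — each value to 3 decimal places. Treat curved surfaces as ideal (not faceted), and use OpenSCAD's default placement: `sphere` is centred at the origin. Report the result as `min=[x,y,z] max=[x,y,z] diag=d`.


min=[-14.500,-4.700,-14.900] max=[21.900,31.700,21.500] diag=63.047

A = translate([3.7, 13.5, 3.3]) sphere(r=11.2) → bbox [-7.5,2.3,-7.9] .. [14.9,24.7,14.5]
B = sphere(r=7) → bbox [-7,-7,-7] .. [7,7,7]
lo = A.lo+B.lo = [-7.5-7, 2.3-7, -7.9-7] = [-14.500,-4.700,-14.900]
hi = A.hi+B.hi = [14.9+7, 24.7+7, 14.5+7] = [21.900,31.700,21.500]
diag = √(36.4²+36.4²+36.4²) = √3974.88 = 63.047


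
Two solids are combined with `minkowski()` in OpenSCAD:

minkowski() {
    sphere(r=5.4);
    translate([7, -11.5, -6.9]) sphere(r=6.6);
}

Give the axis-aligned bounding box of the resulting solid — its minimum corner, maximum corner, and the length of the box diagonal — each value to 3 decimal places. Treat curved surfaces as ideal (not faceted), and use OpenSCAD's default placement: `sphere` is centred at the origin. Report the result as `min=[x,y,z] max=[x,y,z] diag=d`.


min=[-5.000,-23.500,-18.900] max=[19.000,0.500,5.100] diag=41.569

A = translate([7, -11.5, -6.9]) sphere(r=6.6) → bbox [0.4,-18.1,-13.5] .. [13.6,-4.9,-0.3]
B = sphere(r=5.4) → bbox [-5.4,-5.4,-5.4] .. [5.4,5.4,5.4]
lo = A.lo+B.lo = [0.4-5.4, -18.1-5.4, -13.5-5.4] = [-5.000,-23.500,-18.900]
hi = A.hi+B.hi = [13.6+5.4, -4.9+5.4, -0.3+5.4] = [19.000,0.500,5.100]
diag = √(24²+24²+24²) = √1728 = 41.569


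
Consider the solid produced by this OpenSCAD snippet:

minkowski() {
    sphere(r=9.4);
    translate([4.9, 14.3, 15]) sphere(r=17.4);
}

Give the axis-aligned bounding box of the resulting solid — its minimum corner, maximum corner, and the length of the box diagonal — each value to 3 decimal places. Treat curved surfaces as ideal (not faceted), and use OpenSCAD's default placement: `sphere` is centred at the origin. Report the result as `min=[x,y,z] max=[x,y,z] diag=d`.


min=[-21.900,-12.500,-11.800] max=[31.700,41.100,41.800] diag=92.838

A = translate([4.9, 14.3, 15]) sphere(r=17.4) → bbox [-12.5,-3.1,-2.4] .. [22.3,31.7,32.4]
B = sphere(r=9.4) → bbox [-9.4,-9.4,-9.4] .. [9.4,9.4,9.4]
lo = A.lo+B.lo = [-12.5-9.4, -3.1-9.4, -2.4-9.4] = [-21.900,-12.500,-11.800]
hi = A.hi+B.hi = [22.3+9.4, 31.7+9.4, 32.4+9.4] = [31.700,41.100,41.800]
diag = √(53.6²+53.6²+53.6²) = √8618.88 = 92.838


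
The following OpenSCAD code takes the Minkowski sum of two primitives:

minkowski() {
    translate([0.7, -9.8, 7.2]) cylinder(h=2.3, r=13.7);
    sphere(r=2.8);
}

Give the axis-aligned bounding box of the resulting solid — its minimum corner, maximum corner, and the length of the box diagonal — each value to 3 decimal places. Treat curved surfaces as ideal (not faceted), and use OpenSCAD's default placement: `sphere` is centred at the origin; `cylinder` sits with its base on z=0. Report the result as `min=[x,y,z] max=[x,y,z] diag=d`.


A = translate([0.7, -9.8, 7.2]) cylinder(h=2.3, r=13.7) → bbox [-13,-23.5,7.2] .. [14.4,3.9,9.5]
B = sphere(r=2.8) → bbox [-2.8,-2.8,-2.8] .. [2.8,2.8,2.8]
lo = A.lo+B.lo = [-13-2.8, -23.5-2.8, 7.2-2.8] = [-15.800,-26.300,4.400]
hi = A.hi+B.hi = [14.4+2.8, 3.9+2.8, 9.5+2.8] = [17.200,6.700,12.300]
diag = √(33²+33²+7.9²) = √2240.41 = 47.333

min=[-15.800,-26.300,4.400] max=[17.200,6.700,12.300] diag=47.333


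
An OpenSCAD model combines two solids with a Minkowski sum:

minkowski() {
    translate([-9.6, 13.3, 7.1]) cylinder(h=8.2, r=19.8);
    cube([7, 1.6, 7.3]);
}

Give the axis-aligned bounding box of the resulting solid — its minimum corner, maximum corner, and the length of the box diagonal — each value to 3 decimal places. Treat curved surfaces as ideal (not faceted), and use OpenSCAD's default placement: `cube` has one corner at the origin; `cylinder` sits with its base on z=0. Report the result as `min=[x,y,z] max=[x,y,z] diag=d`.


min=[-29.400,-6.500,7.100] max=[17.200,34.700,22.600] diag=64.103

A = translate([-9.6, 13.3, 7.1]) cylinder(h=8.2, r=19.8) → bbox [-29.4,-6.5,7.1] .. [10.2,33.1,15.3]
B = cube([7, 1.6, 7.3]) → bbox [0,0,0] .. [7,1.6,7.3]
lo = A.lo+B.lo = [-29.4+0, -6.5+0, 7.1+0] = [-29.400,-6.500,7.100]
hi = A.hi+B.hi = [10.2+7, 33.1+1.6, 15.3+7.3] = [17.200,34.700,22.600]
diag = √(46.6²+41.2²+15.5²) = √4109.25 = 64.103


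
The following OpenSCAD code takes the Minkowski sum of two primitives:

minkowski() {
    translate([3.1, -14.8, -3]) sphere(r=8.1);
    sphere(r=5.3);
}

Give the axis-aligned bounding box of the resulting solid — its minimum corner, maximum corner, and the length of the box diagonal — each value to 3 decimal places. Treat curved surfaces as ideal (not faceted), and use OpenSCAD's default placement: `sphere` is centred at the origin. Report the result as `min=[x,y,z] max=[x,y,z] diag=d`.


min=[-10.300,-28.200,-16.400] max=[16.500,-1.400,10.400] diag=46.419

A = translate([3.1, -14.8, -3]) sphere(r=8.1) → bbox [-5,-22.9,-11.1] .. [11.2,-6.7,5.1]
B = sphere(r=5.3) → bbox [-5.3,-5.3,-5.3] .. [5.3,5.3,5.3]
lo = A.lo+B.lo = [-5-5.3, -22.9-5.3, -11.1-5.3] = [-10.300,-28.200,-16.400]
hi = A.hi+B.hi = [11.2+5.3, -6.7+5.3, 5.1+5.3] = [16.500,-1.400,10.400]
diag = √(26.8²+26.8²+26.8²) = √2154.72 = 46.419


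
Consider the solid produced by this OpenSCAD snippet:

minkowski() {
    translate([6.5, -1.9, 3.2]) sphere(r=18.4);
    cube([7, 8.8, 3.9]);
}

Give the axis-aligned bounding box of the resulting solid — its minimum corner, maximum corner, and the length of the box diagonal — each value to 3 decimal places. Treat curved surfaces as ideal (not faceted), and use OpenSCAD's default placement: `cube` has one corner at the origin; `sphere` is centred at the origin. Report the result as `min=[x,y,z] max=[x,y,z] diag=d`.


min=[-11.900,-20.300,-15.200] max=[31.900,25.300,25.500] diag=75.195

A = translate([6.5, -1.9, 3.2]) sphere(r=18.4) → bbox [-11.9,-20.3,-15.2] .. [24.9,16.5,21.6]
B = cube([7, 8.8, 3.9]) → bbox [0,0,0] .. [7,8.8,3.9]
lo = A.lo+B.lo = [-11.9+0, -20.3+0, -15.2+0] = [-11.900,-20.300,-15.200]
hi = A.hi+B.hi = [24.9+7, 16.5+8.8, 21.6+3.9] = [31.900,25.300,25.500]
diag = √(43.8²+45.6²+40.7²) = √5654.29 = 75.195


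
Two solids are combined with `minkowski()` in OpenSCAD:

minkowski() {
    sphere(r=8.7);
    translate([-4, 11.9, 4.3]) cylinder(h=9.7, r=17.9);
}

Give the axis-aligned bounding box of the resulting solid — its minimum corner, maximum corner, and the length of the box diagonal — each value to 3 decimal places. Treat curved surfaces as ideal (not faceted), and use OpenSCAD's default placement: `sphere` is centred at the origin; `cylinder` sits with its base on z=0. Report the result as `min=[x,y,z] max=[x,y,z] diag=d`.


A = translate([-4, 11.9, 4.3]) cylinder(h=9.7, r=17.9) → bbox [-21.9,-6,4.3] .. [13.9,29.8,14]
B = sphere(r=8.7) → bbox [-8.7,-8.7,-8.7] .. [8.7,8.7,8.7]
lo = A.lo+B.lo = [-21.9-8.7, -6-8.7, 4.3-8.7] = [-30.600,-14.700,-4.400]
hi = A.hi+B.hi = [13.9+8.7, 29.8+8.7, 14+8.7] = [22.600,38.500,22.700]
diag = √(53.2²+53.2²+27.1²) = √6394.89 = 79.968

min=[-30.600,-14.700,-4.400] max=[22.600,38.500,22.700] diag=79.968


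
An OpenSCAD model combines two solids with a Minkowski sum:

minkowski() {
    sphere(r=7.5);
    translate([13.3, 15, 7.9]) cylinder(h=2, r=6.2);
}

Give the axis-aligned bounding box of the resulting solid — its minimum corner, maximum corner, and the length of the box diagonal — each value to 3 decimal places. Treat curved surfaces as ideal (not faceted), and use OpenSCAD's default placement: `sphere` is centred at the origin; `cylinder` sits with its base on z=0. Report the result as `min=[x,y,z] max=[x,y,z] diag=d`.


min=[-0.400,1.300,0.400] max=[27.000,28.700,17.400] diag=42.315

A = translate([13.3, 15, 7.9]) cylinder(h=2, r=6.2) → bbox [7.1,8.8,7.9] .. [19.5,21.2,9.9]
B = sphere(r=7.5) → bbox [-7.5,-7.5,-7.5] .. [7.5,7.5,7.5]
lo = A.lo+B.lo = [7.1-7.5, 8.8-7.5, 7.9-7.5] = [-0.400,1.300,0.400]
hi = A.hi+B.hi = [19.5+7.5, 21.2+7.5, 9.9+7.5] = [27.000,28.700,17.400]
diag = √(27.4²+27.4²+17²) = √1790.52 = 42.315


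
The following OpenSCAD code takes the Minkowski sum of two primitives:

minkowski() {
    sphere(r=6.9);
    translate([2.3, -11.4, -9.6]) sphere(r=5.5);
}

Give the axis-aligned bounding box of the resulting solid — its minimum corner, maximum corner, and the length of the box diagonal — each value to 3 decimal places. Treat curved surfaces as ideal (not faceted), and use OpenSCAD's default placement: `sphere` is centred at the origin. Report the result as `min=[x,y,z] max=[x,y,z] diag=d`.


min=[-10.100,-23.800,-22.000] max=[14.700,1.000,2.800] diag=42.955

A = translate([2.3, -11.4, -9.6]) sphere(r=5.5) → bbox [-3.2,-16.9,-15.1] .. [7.8,-5.9,-4.1]
B = sphere(r=6.9) → bbox [-6.9,-6.9,-6.9] .. [6.9,6.9,6.9]
lo = A.lo+B.lo = [-3.2-6.9, -16.9-6.9, -15.1-6.9] = [-10.100,-23.800,-22.000]
hi = A.hi+B.hi = [7.8+6.9, -5.9+6.9, -4.1+6.9] = [14.700,1.000,2.800]
diag = √(24.8²+24.8²+24.8²) = √1845.12 = 42.955


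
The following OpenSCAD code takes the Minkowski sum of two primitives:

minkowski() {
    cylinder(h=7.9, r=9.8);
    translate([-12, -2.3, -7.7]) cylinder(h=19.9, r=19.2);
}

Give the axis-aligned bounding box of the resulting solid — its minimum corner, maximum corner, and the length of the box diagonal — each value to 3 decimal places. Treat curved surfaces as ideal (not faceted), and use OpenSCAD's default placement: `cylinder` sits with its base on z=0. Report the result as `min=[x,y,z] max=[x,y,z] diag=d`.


min=[-41.000,-31.300,-7.700] max=[17.000,26.700,20.100] diag=86.607

A = translate([-12, -2.3, -7.7]) cylinder(h=19.9, r=19.2) → bbox [-31.2,-21.5,-7.7] .. [7.2,16.9,12.2]
B = cylinder(h=7.9, r=9.8) → bbox [-9.8,-9.8,0] .. [9.8,9.8,7.9]
lo = A.lo+B.lo = [-31.2-9.8, -21.5-9.8, -7.7+0] = [-41.000,-31.300,-7.700]
hi = A.hi+B.hi = [7.2+9.8, 16.9+9.8, 12.2+7.9] = [17.000,26.700,20.100]
diag = √(58²+58²+27.8²) = √7500.84 = 86.607


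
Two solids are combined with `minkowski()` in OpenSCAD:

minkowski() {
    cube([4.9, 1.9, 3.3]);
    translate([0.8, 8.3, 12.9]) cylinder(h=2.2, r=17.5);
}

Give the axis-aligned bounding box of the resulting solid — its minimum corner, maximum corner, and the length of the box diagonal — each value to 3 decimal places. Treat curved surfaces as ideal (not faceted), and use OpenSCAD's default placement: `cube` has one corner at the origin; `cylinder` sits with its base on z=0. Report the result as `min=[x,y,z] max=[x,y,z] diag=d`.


A = translate([0.8, 8.3, 12.9]) cylinder(h=2.2, r=17.5) → bbox [-16.7,-9.2,12.9] .. [18.3,25.8,15.1]
B = cube([4.9, 1.9, 3.3]) → bbox [0,0,0] .. [4.9,1.9,3.3]
lo = A.lo+B.lo = [-16.7+0, -9.2+0, 12.9+0] = [-16.700,-9.200,12.900]
hi = A.hi+B.hi = [18.3+4.9, 25.8+1.9, 15.1+3.3] = [23.200,27.700,18.400]
diag = √(39.9²+36.9²+5.5²) = √2983.87 = 54.625

min=[-16.700,-9.200,12.900] max=[23.200,27.700,18.400] diag=54.625


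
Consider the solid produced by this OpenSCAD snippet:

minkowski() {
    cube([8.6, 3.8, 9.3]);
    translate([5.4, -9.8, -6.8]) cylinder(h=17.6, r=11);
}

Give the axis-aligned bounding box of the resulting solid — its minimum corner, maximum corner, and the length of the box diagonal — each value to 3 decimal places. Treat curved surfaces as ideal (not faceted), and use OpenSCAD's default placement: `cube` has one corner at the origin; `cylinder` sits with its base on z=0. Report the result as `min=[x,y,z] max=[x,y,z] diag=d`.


A = translate([5.4, -9.8, -6.8]) cylinder(h=17.6, r=11) → bbox [-5.6,-20.8,-6.8] .. [16.4,1.2,10.8]
B = cube([8.6, 3.8, 9.3]) → bbox [0,0,0] .. [8.6,3.8,9.3]
lo = A.lo+B.lo = [-5.6+0, -20.8+0, -6.8+0] = [-5.600,-20.800,-6.800]
hi = A.hi+B.hi = [16.4+8.6, 1.2+3.8, 10.8+9.3] = [25.000,5.000,20.100]
diag = √(30.6²+25.8²+26.9²) = √2325.61 = 48.225

min=[-5.600,-20.800,-6.800] max=[25.000,5.000,20.100] diag=48.225


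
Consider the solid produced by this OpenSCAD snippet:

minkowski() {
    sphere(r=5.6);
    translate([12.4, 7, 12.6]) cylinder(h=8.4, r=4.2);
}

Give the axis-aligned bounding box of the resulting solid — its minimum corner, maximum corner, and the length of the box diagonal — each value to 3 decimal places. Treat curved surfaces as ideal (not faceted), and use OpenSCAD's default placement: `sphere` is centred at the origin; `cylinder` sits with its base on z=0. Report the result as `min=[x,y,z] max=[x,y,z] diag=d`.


min=[2.600,-2.800,7.000] max=[22.200,16.800,26.600] diag=33.948

A = translate([12.4, 7, 12.6]) cylinder(h=8.4, r=4.2) → bbox [8.2,2.8,12.6] .. [16.6,11.2,21]
B = sphere(r=5.6) → bbox [-5.6,-5.6,-5.6] .. [5.6,5.6,5.6]
lo = A.lo+B.lo = [8.2-5.6, 2.8-5.6, 12.6-5.6] = [2.600,-2.800,7.000]
hi = A.hi+B.hi = [16.6+5.6, 11.2+5.6, 21+5.6] = [22.200,16.800,26.600]
diag = √(19.6²+19.6²+19.6²) = √1152.48 = 33.948


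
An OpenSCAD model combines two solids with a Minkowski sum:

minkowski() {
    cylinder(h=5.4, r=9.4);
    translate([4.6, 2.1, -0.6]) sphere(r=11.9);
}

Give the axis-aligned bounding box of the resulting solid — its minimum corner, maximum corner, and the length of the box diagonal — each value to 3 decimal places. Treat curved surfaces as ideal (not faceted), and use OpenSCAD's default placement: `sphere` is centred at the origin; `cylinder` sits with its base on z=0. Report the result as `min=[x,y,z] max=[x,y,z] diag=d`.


A = translate([4.6, 2.1, -0.6]) sphere(r=11.9) → bbox [-7.3,-9.8,-12.5] .. [16.5,14,11.3]
B = cylinder(h=5.4, r=9.4) → bbox [-9.4,-9.4,0] .. [9.4,9.4,5.4]
lo = A.lo+B.lo = [-7.3-9.4, -9.8-9.4, -12.5+0] = [-16.700,-19.200,-12.500]
hi = A.hi+B.hi = [16.5+9.4, 14+9.4, 11.3+5.4] = [25.900,23.400,16.700]
diag = √(42.6²+42.6²+29.2²) = √4482.16 = 66.949

min=[-16.700,-19.200,-12.500] max=[25.900,23.400,16.700] diag=66.949


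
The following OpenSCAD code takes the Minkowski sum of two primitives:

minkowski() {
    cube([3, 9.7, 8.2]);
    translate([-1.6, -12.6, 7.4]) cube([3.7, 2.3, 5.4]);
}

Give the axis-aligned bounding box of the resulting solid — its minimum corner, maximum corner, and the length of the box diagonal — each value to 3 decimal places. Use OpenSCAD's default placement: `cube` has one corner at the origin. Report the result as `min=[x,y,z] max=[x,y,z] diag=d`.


min=[-1.600,-12.600,7.400] max=[5.100,-0.600,21.000] diag=19.335

A = translate([-1.6, -12.6, 7.4]) cube([3.7, 2.3, 5.4]) → bbox [-1.6,-12.6,7.4] .. [2.1,-10.3,12.8]
B = cube([3, 9.7, 8.2]) → bbox [0,0,0] .. [3,9.7,8.2]
lo = A.lo+B.lo = [-1.6+0, -12.6+0, 7.4+0] = [-1.600,-12.600,7.400]
hi = A.hi+B.hi = [2.1+3, -10.3+9.7, 12.8+8.2] = [5.100,-0.600,21.000]
diag = √(6.7²+12²+13.6²) = √373.85 = 19.335


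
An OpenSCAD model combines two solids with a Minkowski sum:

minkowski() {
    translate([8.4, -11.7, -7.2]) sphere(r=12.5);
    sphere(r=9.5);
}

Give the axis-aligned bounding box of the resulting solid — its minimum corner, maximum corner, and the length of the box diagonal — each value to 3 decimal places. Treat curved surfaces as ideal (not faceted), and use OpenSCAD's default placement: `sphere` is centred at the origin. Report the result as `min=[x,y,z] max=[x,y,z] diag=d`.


min=[-13.600,-33.700,-29.200] max=[30.400,10.300,14.800] diag=76.210

A = translate([8.4, -11.7, -7.2]) sphere(r=12.5) → bbox [-4.1,-24.2,-19.7] .. [20.9,0.8,5.3]
B = sphere(r=9.5) → bbox [-9.5,-9.5,-9.5] .. [9.5,9.5,9.5]
lo = A.lo+B.lo = [-4.1-9.5, -24.2-9.5, -19.7-9.5] = [-13.600,-33.700,-29.200]
hi = A.hi+B.hi = [20.9+9.5, 0.8+9.5, 5.3+9.5] = [30.400,10.300,14.800]
diag = √(44²+44²+44²) = √5808 = 76.210


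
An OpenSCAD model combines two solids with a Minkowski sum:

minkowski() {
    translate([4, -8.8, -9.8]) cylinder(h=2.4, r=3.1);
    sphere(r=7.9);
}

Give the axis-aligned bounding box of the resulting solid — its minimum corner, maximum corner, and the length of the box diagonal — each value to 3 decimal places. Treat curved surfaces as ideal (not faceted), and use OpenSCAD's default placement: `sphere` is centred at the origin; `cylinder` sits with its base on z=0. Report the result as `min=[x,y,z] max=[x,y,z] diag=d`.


min=[-7.000,-19.800,-17.700] max=[15.000,2.200,0.500] diag=36.045

A = translate([4, -8.8, -9.8]) cylinder(h=2.4, r=3.1) → bbox [0.9,-11.9,-9.8] .. [7.1,-5.7,-7.4]
B = sphere(r=7.9) → bbox [-7.9,-7.9,-7.9] .. [7.9,7.9,7.9]
lo = A.lo+B.lo = [0.9-7.9, -11.9-7.9, -9.8-7.9] = [-7.000,-19.800,-17.700]
hi = A.hi+B.hi = [7.1+7.9, -5.7+7.9, -7.4+7.9] = [15.000,2.200,0.500]
diag = √(22²+22²+18.2²) = √1299.24 = 36.045


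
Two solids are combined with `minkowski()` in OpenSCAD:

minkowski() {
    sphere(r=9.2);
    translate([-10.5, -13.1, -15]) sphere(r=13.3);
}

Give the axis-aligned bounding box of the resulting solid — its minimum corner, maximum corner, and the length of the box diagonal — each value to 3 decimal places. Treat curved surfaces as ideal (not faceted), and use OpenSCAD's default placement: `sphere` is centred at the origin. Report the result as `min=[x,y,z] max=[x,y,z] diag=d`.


min=[-33.000,-35.600,-37.500] max=[12.000,9.400,7.500] diag=77.942

A = translate([-10.5, -13.1, -15]) sphere(r=13.3) → bbox [-23.8,-26.4,-28.3] .. [2.8,0.2,-1.7]
B = sphere(r=9.2) → bbox [-9.2,-9.2,-9.2] .. [9.2,9.2,9.2]
lo = A.lo+B.lo = [-23.8-9.2, -26.4-9.2, -28.3-9.2] = [-33.000,-35.600,-37.500]
hi = A.hi+B.hi = [2.8+9.2, 0.2+9.2, -1.7+9.2] = [12.000,9.400,7.500]
diag = √(45²+45²+45²) = √6075 = 77.942


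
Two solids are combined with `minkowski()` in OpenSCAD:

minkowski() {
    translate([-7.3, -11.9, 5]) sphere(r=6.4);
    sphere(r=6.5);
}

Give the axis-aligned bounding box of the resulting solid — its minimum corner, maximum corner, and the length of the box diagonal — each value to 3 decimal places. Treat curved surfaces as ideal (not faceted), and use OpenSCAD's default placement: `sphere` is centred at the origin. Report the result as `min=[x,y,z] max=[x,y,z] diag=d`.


A = translate([-7.3, -11.9, 5]) sphere(r=6.4) → bbox [-13.7,-18.3,-1.4] .. [-0.9,-5.5,11.4]
B = sphere(r=6.5) → bbox [-6.5,-6.5,-6.5] .. [6.5,6.5,6.5]
lo = A.lo+B.lo = [-13.7-6.5, -18.3-6.5, -1.4-6.5] = [-20.200,-24.800,-7.900]
hi = A.hi+B.hi = [-0.9+6.5, -5.5+6.5, 11.4+6.5] = [5.600,1.000,17.900]
diag = √(25.8²+25.8²+25.8²) = √1996.92 = 44.687

min=[-20.200,-24.800,-7.900] max=[5.600,1.000,17.900] diag=44.687


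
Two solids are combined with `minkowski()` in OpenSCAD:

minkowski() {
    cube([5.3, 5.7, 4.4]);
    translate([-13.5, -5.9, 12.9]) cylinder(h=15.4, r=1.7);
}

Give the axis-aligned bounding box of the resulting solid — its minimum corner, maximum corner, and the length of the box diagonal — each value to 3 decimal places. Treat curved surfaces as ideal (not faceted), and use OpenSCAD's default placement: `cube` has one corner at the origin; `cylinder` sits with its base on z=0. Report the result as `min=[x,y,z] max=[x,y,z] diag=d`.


A = translate([-13.5, -5.9, 12.9]) cylinder(h=15.4, r=1.7) → bbox [-15.2,-7.6,12.9] .. [-11.8,-4.2,28.3]
B = cube([5.3, 5.7, 4.4]) → bbox [0,0,0] .. [5.3,5.7,4.4]
lo = A.lo+B.lo = [-15.2+0, -7.6+0, 12.9+0] = [-15.200,-7.600,12.900]
hi = A.hi+B.hi = [-11.8+5.3, -4.2+5.7, 28.3+4.4] = [-6.500,1.500,32.700]
diag = √(8.7²+9.1²+19.8²) = √550.54 = 23.464

min=[-15.200,-7.600,12.900] max=[-6.500,1.500,32.700] diag=23.464


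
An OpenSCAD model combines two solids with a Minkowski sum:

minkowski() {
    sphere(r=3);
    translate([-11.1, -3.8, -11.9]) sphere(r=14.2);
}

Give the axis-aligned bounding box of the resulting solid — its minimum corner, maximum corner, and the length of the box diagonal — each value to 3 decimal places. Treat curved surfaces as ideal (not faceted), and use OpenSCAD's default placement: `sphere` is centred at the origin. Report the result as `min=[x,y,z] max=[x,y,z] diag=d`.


A = translate([-11.1, -3.8, -11.9]) sphere(r=14.2) → bbox [-25.3,-18,-26.1] .. [3.1,10.4,2.3]
B = sphere(r=3) → bbox [-3,-3,-3] .. [3,3,3]
lo = A.lo+B.lo = [-25.3-3, -18-3, -26.1-3] = [-28.300,-21.000,-29.100]
hi = A.hi+B.hi = [3.1+3, 10.4+3, 2.3+3] = [6.100,13.400,5.300]
diag = √(34.4²+34.4²+34.4²) = √3550.08 = 59.583

min=[-28.300,-21.000,-29.100] max=[6.100,13.400,5.300] diag=59.583


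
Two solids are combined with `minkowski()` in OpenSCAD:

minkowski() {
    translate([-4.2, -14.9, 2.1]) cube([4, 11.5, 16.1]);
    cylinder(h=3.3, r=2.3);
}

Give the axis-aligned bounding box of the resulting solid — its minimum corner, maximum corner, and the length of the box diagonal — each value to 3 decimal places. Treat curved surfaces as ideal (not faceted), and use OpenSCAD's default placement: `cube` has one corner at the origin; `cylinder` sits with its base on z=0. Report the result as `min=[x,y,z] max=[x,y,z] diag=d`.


A = translate([-4.2, -14.9, 2.1]) cube([4, 11.5, 16.1]) → bbox [-4.2,-14.9,2.1] .. [-0.2,-3.4,18.2]
B = cylinder(h=3.3, r=2.3) → bbox [-2.3,-2.3,0] .. [2.3,2.3,3.3]
lo = A.lo+B.lo = [-4.2-2.3, -14.9-2.3, 2.1+0] = [-6.500,-17.200,2.100]
hi = A.hi+B.hi = [-0.2+2.3, -3.4+2.3, 18.2+3.3] = [2.100,-1.100,21.500]
diag = √(8.6²+16.1²+19.4²) = √709.53 = 26.637

min=[-6.500,-17.200,2.100] max=[2.100,-1.100,21.500] diag=26.637


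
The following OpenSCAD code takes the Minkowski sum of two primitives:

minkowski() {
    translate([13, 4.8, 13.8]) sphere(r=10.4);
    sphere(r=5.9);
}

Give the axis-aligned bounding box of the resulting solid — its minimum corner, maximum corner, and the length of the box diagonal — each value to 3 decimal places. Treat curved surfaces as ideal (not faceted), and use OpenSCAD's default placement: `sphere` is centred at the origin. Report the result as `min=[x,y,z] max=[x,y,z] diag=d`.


A = translate([13, 4.8, 13.8]) sphere(r=10.4) → bbox [2.6,-5.6,3.4] .. [23.4,15.2,24.2]
B = sphere(r=5.9) → bbox [-5.9,-5.9,-5.9] .. [5.9,5.9,5.9]
lo = A.lo+B.lo = [2.6-5.9, -5.6-5.9, 3.4-5.9] = [-3.300,-11.500,-2.500]
hi = A.hi+B.hi = [23.4+5.9, 15.2+5.9, 24.2+5.9] = [29.300,21.100,30.100]
diag = √(32.6²+32.6²+32.6²) = √3188.28 = 56.465

min=[-3.300,-11.500,-2.500] max=[29.300,21.100,30.100] diag=56.465


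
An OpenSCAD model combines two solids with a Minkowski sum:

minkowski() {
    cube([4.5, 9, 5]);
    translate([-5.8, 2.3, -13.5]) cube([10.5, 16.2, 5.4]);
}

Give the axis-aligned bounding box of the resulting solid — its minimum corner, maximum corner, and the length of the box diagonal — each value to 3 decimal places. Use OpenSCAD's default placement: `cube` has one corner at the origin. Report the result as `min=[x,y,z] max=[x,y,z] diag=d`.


A = translate([-5.8, 2.3, -13.5]) cube([10.5, 16.2, 5.4]) → bbox [-5.8,2.3,-13.5] .. [4.7,18.5,-8.1]
B = cube([4.5, 9, 5]) → bbox [0,0,0] .. [4.5,9,5]
lo = A.lo+B.lo = [-5.8+0, 2.3+0, -13.5+0] = [-5.800,2.300,-13.500]
hi = A.hi+B.hi = [4.7+4.5, 18.5+9, -8.1+5] = [9.200,27.500,-3.100]
diag = √(15²+25.2²+10.4²) = √968.2 = 31.116

min=[-5.800,2.300,-13.500] max=[9.200,27.500,-3.100] diag=31.116


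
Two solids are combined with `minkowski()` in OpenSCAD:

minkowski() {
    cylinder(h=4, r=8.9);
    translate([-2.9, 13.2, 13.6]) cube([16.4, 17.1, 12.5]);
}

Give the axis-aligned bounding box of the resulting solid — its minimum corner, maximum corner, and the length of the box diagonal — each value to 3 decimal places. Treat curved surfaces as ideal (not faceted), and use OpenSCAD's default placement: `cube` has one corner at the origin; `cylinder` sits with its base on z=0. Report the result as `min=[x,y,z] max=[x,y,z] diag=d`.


min=[-11.800,4.300,13.600] max=[22.400,39.200,30.100] diag=51.574

A = translate([-2.9, 13.2, 13.6]) cube([16.4, 17.1, 12.5]) → bbox [-2.9,13.2,13.6] .. [13.5,30.3,26.1]
B = cylinder(h=4, r=8.9) → bbox [-8.9,-8.9,0] .. [8.9,8.9,4]
lo = A.lo+B.lo = [-2.9-8.9, 13.2-8.9, 13.6+0] = [-11.800,4.300,13.600]
hi = A.hi+B.hi = [13.5+8.9, 30.3+8.9, 26.1+4] = [22.400,39.200,30.100]
diag = √(34.2²+34.9²+16.5²) = √2659.9 = 51.574


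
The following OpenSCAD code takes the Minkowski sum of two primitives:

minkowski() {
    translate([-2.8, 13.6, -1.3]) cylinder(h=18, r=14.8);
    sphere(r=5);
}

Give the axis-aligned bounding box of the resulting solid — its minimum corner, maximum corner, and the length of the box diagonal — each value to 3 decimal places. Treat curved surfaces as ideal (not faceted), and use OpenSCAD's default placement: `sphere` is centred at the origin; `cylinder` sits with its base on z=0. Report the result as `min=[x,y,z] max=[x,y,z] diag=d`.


min=[-22.600,-6.200,-6.300] max=[17.000,33.400,21.700] diag=62.612

A = translate([-2.8, 13.6, -1.3]) cylinder(h=18, r=14.8) → bbox [-17.6,-1.2,-1.3] .. [12,28.4,16.7]
B = sphere(r=5) → bbox [-5,-5,-5] .. [5,5,5]
lo = A.lo+B.lo = [-17.6-5, -1.2-5, -1.3-5] = [-22.600,-6.200,-6.300]
hi = A.hi+B.hi = [12+5, 28.4+5, 16.7+5] = [17.000,33.400,21.700]
diag = √(39.6²+39.6²+28²) = √3920.32 = 62.612


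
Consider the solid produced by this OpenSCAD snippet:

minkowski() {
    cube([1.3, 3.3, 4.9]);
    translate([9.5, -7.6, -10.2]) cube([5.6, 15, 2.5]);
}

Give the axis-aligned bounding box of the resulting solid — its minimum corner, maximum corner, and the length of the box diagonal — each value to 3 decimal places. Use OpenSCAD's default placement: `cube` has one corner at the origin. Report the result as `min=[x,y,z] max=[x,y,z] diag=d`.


min=[9.500,-7.600,-10.200] max=[16.400,10.700,-2.800] diag=20.911

A = translate([9.5, -7.6, -10.2]) cube([5.6, 15, 2.5]) → bbox [9.5,-7.6,-10.2] .. [15.1,7.4,-7.7]
B = cube([1.3, 3.3, 4.9]) → bbox [0,0,0] .. [1.3,3.3,4.9]
lo = A.lo+B.lo = [9.5+0, -7.6+0, -10.2+0] = [9.500,-7.600,-10.200]
hi = A.hi+B.hi = [15.1+1.3, 7.4+3.3, -7.7+4.9] = [16.400,10.700,-2.800]
diag = √(6.9²+18.3²+7.4²) = √437.26 = 20.911


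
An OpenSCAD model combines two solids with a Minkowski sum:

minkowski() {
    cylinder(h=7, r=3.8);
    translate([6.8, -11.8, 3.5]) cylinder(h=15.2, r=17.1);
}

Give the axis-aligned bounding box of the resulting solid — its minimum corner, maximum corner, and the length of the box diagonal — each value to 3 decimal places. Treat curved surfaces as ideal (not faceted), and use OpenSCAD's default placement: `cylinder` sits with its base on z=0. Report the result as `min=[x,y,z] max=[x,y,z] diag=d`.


A = translate([6.8, -11.8, 3.5]) cylinder(h=15.2, r=17.1) → bbox [-10.3,-28.9,3.5] .. [23.9,5.3,18.7]
B = cylinder(h=7, r=3.8) → bbox [-3.8,-3.8,0] .. [3.8,3.8,7]
lo = A.lo+B.lo = [-10.3-3.8, -28.9-3.8, 3.5+0] = [-14.100,-32.700,3.500]
hi = A.hi+B.hi = [23.9+3.8, 5.3+3.8, 18.7+7] = [27.700,9.100,25.700]
diag = √(41.8²+41.8²+22.2²) = √3987.32 = 63.145

min=[-14.100,-32.700,3.500] max=[27.700,9.100,25.700] diag=63.145


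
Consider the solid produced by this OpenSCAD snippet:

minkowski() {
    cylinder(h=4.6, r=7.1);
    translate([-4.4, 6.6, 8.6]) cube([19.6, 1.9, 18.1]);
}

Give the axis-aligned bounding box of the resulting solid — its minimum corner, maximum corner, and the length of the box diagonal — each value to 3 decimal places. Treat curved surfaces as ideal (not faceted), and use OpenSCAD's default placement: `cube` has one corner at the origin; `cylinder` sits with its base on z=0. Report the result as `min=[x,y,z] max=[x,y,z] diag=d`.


min=[-11.500,-0.500,8.600] max=[22.300,15.600,31.300] diag=43.783

A = translate([-4.4, 6.6, 8.6]) cube([19.6, 1.9, 18.1]) → bbox [-4.4,6.6,8.6] .. [15.2,8.5,26.7]
B = cylinder(h=4.6, r=7.1) → bbox [-7.1,-7.1,0] .. [7.1,7.1,4.6]
lo = A.lo+B.lo = [-4.4-7.1, 6.6-7.1, 8.6+0] = [-11.500,-0.500,8.600]
hi = A.hi+B.hi = [15.2+7.1, 8.5+7.1, 26.7+4.6] = [22.300,15.600,31.300]
diag = √(33.8²+16.1²+22.7²) = √1916.94 = 43.783
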